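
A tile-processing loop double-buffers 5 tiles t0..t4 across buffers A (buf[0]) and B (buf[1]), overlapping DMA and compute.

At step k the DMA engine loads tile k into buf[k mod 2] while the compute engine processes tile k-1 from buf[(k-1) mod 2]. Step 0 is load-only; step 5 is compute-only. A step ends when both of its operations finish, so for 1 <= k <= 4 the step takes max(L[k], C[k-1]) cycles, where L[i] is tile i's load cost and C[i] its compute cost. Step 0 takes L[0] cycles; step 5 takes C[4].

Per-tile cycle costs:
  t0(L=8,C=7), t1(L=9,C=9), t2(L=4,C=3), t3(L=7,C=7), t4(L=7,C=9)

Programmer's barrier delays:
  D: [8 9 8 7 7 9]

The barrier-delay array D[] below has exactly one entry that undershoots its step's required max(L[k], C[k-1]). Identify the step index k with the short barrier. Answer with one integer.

hazard at step 2

k=0 barrier L[0]=8→8c, D[0]=8 ok
k=1 barrier max(L[1]=9,C[0]=7)→9c, D[1]=9 ok
k=2 barrier max(L[2]=4,C[1]=9)→9c, D[2]=8 SHORT
k=3 barrier max(L[3]=7,C[2]=3)→7c, D[3]=7 ok
k=4 barrier max(L[4]=7,C[3]=7)→7c, D[4]=7 ok
k=5 barrier C[4]=9→9c, D[5]=9 ok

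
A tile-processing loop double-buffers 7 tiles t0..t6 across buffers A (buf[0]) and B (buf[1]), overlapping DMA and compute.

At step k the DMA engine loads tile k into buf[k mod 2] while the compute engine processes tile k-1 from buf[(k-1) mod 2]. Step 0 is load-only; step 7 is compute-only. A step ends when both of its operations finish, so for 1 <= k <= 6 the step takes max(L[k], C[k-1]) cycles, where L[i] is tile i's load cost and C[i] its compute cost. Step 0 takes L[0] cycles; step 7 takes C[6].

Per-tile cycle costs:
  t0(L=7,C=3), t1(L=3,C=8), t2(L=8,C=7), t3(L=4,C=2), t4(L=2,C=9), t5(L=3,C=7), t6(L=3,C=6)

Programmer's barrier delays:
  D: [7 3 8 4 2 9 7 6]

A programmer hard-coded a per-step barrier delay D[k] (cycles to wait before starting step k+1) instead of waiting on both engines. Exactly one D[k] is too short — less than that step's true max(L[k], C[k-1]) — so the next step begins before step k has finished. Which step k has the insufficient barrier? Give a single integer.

k=0 barrier L[0]=7→7c, D[0]=7 ok
k=1 barrier max(L[1]=3,C[0]=3)→3c, D[1]=3 ok
k=2 barrier max(L[2]=8,C[1]=8)→8c, D[2]=8 ok
k=3 barrier max(L[3]=4,C[2]=7)→7c, D[3]=4 SHORT
k=4 barrier max(L[4]=2,C[3]=2)→2c, D[4]=2 ok
k=5 barrier max(L[5]=3,C[4]=9)→9c, D[5]=9 ok
k=6 barrier max(L[6]=3,C[5]=7)→7c, D[6]=7 ok
k=7 barrier C[6]=6→6c, D[7]=6 ok

hazard at step 3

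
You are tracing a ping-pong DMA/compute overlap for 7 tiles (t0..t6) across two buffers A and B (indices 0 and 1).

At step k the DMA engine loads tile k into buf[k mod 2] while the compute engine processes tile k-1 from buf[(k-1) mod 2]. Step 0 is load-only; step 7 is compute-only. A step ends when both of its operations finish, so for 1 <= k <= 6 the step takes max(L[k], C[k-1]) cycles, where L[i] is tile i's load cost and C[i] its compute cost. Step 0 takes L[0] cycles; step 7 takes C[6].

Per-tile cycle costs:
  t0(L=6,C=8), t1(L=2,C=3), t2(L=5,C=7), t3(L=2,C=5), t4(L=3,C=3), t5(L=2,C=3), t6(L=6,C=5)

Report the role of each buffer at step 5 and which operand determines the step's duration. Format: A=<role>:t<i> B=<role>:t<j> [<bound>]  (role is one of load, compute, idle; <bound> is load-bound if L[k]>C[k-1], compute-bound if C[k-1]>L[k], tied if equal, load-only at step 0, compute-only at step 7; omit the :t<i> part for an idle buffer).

step 5: A=compute:t4 B=load:t5 [compute-bound]

step 0: L[0]=6 → dur=6, Σ=6 | A=load:t0 B=idle [load-only]
step 1: L[1]=2 C[0]=8 → dur=8, Σ=14 | A=compute:t0 B=load:t1 [compute-bound]
step 2: L[2]=5 C[1]=3 → dur=5, Σ=19 | A=load:t2 B=compute:t1 [load-bound]
step 3: L[3]=2 C[2]=7 → dur=7, Σ=26 | A=compute:t2 B=load:t3 [compute-bound]
step 4: L[4]=3 C[3]=5 → dur=5, Σ=31 | A=load:t4 B=compute:t3 [compute-bound]
step 5: L[5]=2 C[4]=3 → dur=3, Σ=34 | A=compute:t4 B=load:t5 [compute-bound]
step 6: L[6]=6 C[5]=3 → dur=6, Σ=40 | A=load:t6 B=compute:t5 [load-bound]
step 7: C[6]=5 → dur=5, Σ=45 | A=compute:t6 B=idle [compute-only]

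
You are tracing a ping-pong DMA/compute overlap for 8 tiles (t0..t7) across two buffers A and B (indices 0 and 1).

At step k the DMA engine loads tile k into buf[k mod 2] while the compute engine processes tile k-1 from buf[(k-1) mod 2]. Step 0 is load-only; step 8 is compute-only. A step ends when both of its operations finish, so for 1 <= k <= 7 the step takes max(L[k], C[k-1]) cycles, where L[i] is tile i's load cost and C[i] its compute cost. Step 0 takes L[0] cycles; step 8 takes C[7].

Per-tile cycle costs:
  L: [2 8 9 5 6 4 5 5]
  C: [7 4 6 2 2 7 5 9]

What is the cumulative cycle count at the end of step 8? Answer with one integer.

end_cycle[8] = 56

  0. 2=2c; end=2; A:t0 B:-
  1. max(8,7)=8c; end=10; A:t0 B:t1
  2. max(9,4)=9c; end=19; A:t2 B:t1
  3. max(5,6)=6c; end=25; A:t2 B:t3
  4. max(6,2)=6c; end=31; A:t4 B:t3
  5. max(4,2)=4c; end=35; A:t4 B:t5
  6. max(5,7)=7c; end=42; A:t6 B:t5
  7. max(5,5)=5c; end=47; A:t6 B:t7
  8. 9=9c; end=56; A:t6 B:t7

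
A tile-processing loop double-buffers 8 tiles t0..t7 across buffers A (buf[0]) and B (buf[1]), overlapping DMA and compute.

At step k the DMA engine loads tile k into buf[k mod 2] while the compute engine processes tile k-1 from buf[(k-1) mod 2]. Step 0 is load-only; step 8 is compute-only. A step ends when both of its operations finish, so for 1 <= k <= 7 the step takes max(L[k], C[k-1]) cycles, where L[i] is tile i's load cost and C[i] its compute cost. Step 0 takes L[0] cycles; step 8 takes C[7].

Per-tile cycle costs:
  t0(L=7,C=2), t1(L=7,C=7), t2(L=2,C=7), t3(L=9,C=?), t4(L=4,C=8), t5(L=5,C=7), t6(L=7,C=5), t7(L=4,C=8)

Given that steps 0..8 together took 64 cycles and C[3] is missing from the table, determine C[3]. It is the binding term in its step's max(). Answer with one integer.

C[3] = 6

step 0 = dur = L[0]=7 = 7
step 1 = dur = max(L[1]=7, C[0]=2) = 7
step 2 = dur = max(L[2]=2, C[1]=7) = 7
step 3 = dur = max(L[3]=9, C[2]=7) = 9
step 4 = dur = max(L[4]=4, C[3]=?) = C[3]  (unknown; binding)
step 5 = dur = max(L[5]=5, C[4]=8) = 8
step 6 = dur = max(L[6]=7, C[5]=7) = 7
step 7 = dur = max(L[7]=4, C[6]=5) = 5
step 8 = dur = C[7]=8 = 8
sum of known step durations = 58
dur[4] = total - known = 64 - 58 = 6
C[3] is the binding max in step 4, so C[3] = dur[4] = 6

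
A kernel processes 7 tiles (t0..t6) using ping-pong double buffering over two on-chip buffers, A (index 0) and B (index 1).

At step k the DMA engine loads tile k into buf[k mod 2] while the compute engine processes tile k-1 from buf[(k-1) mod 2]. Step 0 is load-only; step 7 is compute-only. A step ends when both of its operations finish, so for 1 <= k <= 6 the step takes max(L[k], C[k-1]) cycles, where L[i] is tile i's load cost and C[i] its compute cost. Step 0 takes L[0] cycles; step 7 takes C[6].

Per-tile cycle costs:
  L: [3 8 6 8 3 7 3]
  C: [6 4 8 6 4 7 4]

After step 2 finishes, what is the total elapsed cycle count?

step 0: L[0]=3 → dur=3, Σ=3 | A=load:t0 B=idle [load-only]
step 1: L[1]=8 C[0]=6 → dur=8, Σ=11 | A=compute:t0 B=load:t1 [load-bound]
step 2: L[2]=6 C[1]=4 → dur=6, Σ=17 | A=load:t2 B=compute:t1 [load-bound]
step 3: L[3]=8 C[2]=8 → dur=8, Σ=25 | A=compute:t2 B=load:t3 [tied]
step 4: L[4]=3 C[3]=6 → dur=6, Σ=31 | A=load:t4 B=compute:t3 [compute-bound]
step 5: L[5]=7 C[4]=4 → dur=7, Σ=38 | A=compute:t4 B=load:t5 [load-bound]
step 6: L[6]=3 C[5]=7 → dur=7, Σ=45 | A=load:t6 B=compute:t5 [compute-bound]
step 7: C[6]=4 → dur=4, Σ=49 | A=compute:t6 B=idle [compute-only]

end_cycle[2] = 17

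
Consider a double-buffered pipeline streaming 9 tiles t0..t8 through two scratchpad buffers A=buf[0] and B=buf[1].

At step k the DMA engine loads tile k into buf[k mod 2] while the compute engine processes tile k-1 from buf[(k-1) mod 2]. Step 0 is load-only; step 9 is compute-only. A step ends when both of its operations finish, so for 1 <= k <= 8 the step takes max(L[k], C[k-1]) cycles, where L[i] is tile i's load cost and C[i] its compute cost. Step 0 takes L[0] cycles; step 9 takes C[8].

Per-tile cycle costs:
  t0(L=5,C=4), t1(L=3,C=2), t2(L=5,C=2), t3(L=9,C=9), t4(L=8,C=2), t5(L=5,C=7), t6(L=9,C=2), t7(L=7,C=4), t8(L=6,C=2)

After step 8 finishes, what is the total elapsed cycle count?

end_cycle[8] = 59

step 0: L[0]=5 → dur=5, Σ=5 | A=load:t0 B=idle [load-only]
step 1: L[1]=3 C[0]=4 → dur=4, Σ=9 | A=compute:t0 B=load:t1 [compute-bound]
step 2: L[2]=5 C[1]=2 → dur=5, Σ=14 | A=load:t2 B=compute:t1 [load-bound]
step 3: L[3]=9 C[2]=2 → dur=9, Σ=23 | A=compute:t2 B=load:t3 [load-bound]
step 4: L[4]=8 C[3]=9 → dur=9, Σ=32 | A=load:t4 B=compute:t3 [compute-bound]
step 5: L[5]=5 C[4]=2 → dur=5, Σ=37 | A=compute:t4 B=load:t5 [load-bound]
step 6: L[6]=9 C[5]=7 → dur=9, Σ=46 | A=load:t6 B=compute:t5 [load-bound]
step 7: L[7]=7 C[6]=2 → dur=7, Σ=53 | A=compute:t6 B=load:t7 [load-bound]
step 8: L[8]=6 C[7]=4 → dur=6, Σ=59 | A=load:t8 B=compute:t7 [load-bound]
step 9: C[8]=2 → dur=2, Σ=61 | A=compute:t8 B=idle [compute-only]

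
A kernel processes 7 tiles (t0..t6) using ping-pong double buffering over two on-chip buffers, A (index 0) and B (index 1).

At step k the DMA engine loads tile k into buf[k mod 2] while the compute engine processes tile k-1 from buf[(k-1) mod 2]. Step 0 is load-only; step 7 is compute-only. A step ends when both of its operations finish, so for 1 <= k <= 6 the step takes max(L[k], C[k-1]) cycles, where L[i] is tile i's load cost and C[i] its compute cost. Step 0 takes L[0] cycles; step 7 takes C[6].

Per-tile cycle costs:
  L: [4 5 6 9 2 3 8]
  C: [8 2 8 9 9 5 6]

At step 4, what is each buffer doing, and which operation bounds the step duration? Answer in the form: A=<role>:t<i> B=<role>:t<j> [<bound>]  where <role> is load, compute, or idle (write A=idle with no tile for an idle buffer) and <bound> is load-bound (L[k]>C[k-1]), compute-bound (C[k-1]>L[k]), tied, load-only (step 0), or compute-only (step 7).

step 0: L[0]=4 → dur=4, Σ=4 | A=load:t0 B=idle [load-only]
step 1: L[1]=5 C[0]=8 → dur=8, Σ=12 | A=compute:t0 B=load:t1 [compute-bound]
step 2: L[2]=6 C[1]=2 → dur=6, Σ=18 | A=load:t2 B=compute:t1 [load-bound]
step 3: L[3]=9 C[2]=8 → dur=9, Σ=27 | A=compute:t2 B=load:t3 [load-bound]
step 4: L[4]=2 C[3]=9 → dur=9, Σ=36 | A=load:t4 B=compute:t3 [compute-bound]
step 5: L[5]=3 C[4]=9 → dur=9, Σ=45 | A=compute:t4 B=load:t5 [compute-bound]
step 6: L[6]=8 C[5]=5 → dur=8, Σ=53 | A=load:t6 B=compute:t5 [load-bound]
step 7: C[6]=6 → dur=6, Σ=59 | A=compute:t6 B=idle [compute-only]

step 4: A=load:t4 B=compute:t3 [compute-bound]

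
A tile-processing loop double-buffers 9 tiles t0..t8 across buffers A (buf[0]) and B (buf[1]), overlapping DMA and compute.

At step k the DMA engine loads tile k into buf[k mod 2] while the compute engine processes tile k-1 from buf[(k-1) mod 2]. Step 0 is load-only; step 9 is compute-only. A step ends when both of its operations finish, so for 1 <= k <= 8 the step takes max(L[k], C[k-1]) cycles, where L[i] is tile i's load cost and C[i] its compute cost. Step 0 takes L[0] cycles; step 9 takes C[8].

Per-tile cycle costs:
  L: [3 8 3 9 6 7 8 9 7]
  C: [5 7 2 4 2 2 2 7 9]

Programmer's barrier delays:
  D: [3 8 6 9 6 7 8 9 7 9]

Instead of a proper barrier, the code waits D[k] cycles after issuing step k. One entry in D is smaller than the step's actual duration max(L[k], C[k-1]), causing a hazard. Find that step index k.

step 0: need L[0]=3 = 3; D[0]=3 ok
step 1: need max(L[1]=8,C[0]=5) = 8; D[1]=8 ok
step 2: need max(L[2]=3,C[1]=7) = 7; D[2]=6 SHORT
step 3: need max(L[3]=9,C[2]=2) = 9; D[3]=9 ok
step 4: need max(L[4]=6,C[3]=4) = 6; D[4]=6 ok
step 5: need max(L[5]=7,C[4]=2) = 7; D[5]=7 ok
step 6: need max(L[6]=8,C[5]=2) = 8; D[6]=8 ok
step 7: need max(L[7]=9,C[6]=2) = 9; D[7]=9 ok
step 8: need max(L[8]=7,C[7]=7) = 7; D[8]=7 ok
step 9: need C[8]=9 = 9; D[9]=9 ok

hazard at step 2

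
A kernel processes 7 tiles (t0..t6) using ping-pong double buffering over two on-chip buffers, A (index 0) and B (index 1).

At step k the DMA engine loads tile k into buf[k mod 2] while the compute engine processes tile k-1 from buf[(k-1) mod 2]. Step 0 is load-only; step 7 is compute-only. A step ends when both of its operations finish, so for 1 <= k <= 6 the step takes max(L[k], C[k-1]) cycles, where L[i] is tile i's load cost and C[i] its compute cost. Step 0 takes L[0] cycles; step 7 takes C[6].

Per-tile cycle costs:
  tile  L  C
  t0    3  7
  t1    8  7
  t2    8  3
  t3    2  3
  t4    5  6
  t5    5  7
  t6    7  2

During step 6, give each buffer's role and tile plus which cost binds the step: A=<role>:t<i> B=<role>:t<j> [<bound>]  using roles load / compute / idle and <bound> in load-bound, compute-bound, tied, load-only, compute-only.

k=0 load=t0/3c comp=- wait=3 total=3
k=1 load=t1/8c comp=t0/7c wait=8 total=11
k=2 load=t2/8c comp=t1/7c wait=8 total=19
k=3 load=t3/2c comp=t2/3c wait=3 total=22
k=4 load=t4/5c comp=t3/3c wait=5 total=27
k=5 load=t5/5c comp=t4/6c wait=6 total=33
k=6 load=t6/7c comp=t5/7c wait=7 total=40
k=7 load=- comp=t6/2c wait=2 total=42

step 6: A=load:t6 B=compute:t5 [tied]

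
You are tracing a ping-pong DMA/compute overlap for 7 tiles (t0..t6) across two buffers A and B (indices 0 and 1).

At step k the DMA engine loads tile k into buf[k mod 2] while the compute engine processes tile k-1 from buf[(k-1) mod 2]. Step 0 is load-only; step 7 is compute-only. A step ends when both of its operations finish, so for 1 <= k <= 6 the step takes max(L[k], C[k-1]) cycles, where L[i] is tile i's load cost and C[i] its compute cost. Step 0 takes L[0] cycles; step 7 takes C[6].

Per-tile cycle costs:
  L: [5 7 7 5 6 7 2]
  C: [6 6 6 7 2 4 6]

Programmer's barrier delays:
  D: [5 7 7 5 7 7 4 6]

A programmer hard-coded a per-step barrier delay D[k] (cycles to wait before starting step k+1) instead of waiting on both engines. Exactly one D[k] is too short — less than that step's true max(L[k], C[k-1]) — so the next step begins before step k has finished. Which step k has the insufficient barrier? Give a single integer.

step 0: need L[0]=5 = 5; D[0]=5 ok
step 1: need max(L[1]=7,C[0]=6) = 7; D[1]=7 ok
step 2: need max(L[2]=7,C[1]=6) = 7; D[2]=7 ok
step 3: need max(L[3]=5,C[2]=6) = 6; D[3]=5 SHORT
step 4: need max(L[4]=6,C[3]=7) = 7; D[4]=7 ok
step 5: need max(L[5]=7,C[4]=2) = 7; D[5]=7 ok
step 6: need max(L[6]=2,C[5]=4) = 4; D[6]=4 ok
step 7: need C[6]=6 = 6; D[7]=6 ok

hazard at step 3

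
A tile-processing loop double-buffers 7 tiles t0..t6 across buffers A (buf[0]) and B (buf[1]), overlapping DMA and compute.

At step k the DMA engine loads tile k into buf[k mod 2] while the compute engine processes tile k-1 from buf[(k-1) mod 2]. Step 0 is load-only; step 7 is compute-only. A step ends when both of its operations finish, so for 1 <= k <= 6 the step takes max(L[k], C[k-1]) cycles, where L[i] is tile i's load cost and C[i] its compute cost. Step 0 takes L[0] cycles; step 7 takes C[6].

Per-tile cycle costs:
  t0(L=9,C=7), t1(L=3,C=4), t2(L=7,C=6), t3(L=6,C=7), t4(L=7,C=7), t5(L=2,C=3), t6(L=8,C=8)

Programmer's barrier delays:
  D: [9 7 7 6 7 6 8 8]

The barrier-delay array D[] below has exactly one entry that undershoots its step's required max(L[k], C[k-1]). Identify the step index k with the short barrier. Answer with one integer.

step 0: need L[0]=9 = 9; D[0]=9 ok
step 1: need max(L[1]=3,C[0]=7) = 7; D[1]=7 ok
step 2: need max(L[2]=7,C[1]=4) = 7; D[2]=7 ok
step 3: need max(L[3]=6,C[2]=6) = 6; D[3]=6 ok
step 4: need max(L[4]=7,C[3]=7) = 7; D[4]=7 ok
step 5: need max(L[5]=2,C[4]=7) = 7; D[5]=6 SHORT
step 6: need max(L[6]=8,C[5]=3) = 8; D[6]=8 ok
step 7: need C[6]=8 = 8; D[7]=8 ok

hazard at step 5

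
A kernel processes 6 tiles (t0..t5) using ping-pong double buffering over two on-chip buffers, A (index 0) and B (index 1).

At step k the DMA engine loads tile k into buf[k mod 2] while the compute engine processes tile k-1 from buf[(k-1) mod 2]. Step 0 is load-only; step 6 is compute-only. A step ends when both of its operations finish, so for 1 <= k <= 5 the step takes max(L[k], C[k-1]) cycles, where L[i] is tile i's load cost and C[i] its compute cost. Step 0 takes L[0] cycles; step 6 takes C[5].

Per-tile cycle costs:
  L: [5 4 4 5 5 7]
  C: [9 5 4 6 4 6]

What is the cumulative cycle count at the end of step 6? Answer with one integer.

step 0: L[0]=5 → dur=5, Σ=5 | A=load:t0 B=idle [load-only]
step 1: L[1]=4 C[0]=9 → dur=9, Σ=14 | A=compute:t0 B=load:t1 [compute-bound]
step 2: L[2]=4 C[1]=5 → dur=5, Σ=19 | A=load:t2 B=compute:t1 [compute-bound]
step 3: L[3]=5 C[2]=4 → dur=5, Σ=24 | A=compute:t2 B=load:t3 [load-bound]
step 4: L[4]=5 C[3]=6 → dur=6, Σ=30 | A=load:t4 B=compute:t3 [compute-bound]
step 5: L[5]=7 C[4]=4 → dur=7, Σ=37 | A=compute:t4 B=load:t5 [load-bound]
step 6: C[5]=6 → dur=6, Σ=43 | A=idle B=compute:t5 [compute-only]

end_cycle[6] = 43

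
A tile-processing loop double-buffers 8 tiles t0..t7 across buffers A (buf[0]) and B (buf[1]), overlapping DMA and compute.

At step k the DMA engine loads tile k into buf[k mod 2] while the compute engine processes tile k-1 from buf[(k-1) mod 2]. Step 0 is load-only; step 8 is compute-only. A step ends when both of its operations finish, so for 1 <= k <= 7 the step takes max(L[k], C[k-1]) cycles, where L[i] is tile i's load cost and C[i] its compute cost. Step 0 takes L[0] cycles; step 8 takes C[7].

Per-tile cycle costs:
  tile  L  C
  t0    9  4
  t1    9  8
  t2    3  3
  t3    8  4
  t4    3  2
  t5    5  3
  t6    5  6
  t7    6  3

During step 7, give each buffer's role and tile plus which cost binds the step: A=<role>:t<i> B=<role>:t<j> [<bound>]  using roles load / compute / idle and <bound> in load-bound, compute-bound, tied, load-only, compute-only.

  0. 9=9c; end=9; A:t0 B:-
  1. max(9,4)=9c; end=18; A:t0 B:t1
  2. max(3,8)=8c; end=26; A:t2 B:t1
  3. max(8,3)=8c; end=34; A:t2 B:t3
  4. max(3,4)=4c; end=38; A:t4 B:t3
  5. max(5,2)=5c; end=43; A:t4 B:t5
  6. max(5,3)=5c; end=48; A:t6 B:t5
  7. max(6,6)=6c; end=54; A:t6 B:t7
  8. 3=3c; end=57; A:t6 B:t7

step 7: A=compute:t6 B=load:t7 [tied]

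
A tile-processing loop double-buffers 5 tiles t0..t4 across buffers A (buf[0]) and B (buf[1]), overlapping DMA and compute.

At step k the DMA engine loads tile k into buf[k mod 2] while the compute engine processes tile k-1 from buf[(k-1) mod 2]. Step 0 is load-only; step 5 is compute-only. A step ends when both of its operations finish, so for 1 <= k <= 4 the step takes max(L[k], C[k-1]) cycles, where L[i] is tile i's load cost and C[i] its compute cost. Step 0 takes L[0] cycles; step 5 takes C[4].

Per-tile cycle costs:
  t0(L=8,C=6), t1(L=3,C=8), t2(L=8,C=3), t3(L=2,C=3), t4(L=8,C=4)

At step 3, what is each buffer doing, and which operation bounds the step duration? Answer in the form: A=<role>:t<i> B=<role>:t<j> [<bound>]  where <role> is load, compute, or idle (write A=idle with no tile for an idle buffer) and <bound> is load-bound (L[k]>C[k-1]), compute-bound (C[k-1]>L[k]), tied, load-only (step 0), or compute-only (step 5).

  0. 8=8c; end=8; A:t0 B:-
  1. max(3,6)=6c; end=14; A:t0 B:t1
  2. max(8,8)=8c; end=22; A:t2 B:t1
  3. max(2,3)=3c; end=25; A:t2 B:t3
  4. max(8,3)=8c; end=33; A:t4 B:t3
  5. 4=4c; end=37; A:t4 B:t3

step 3: A=compute:t2 B=load:t3 [compute-bound]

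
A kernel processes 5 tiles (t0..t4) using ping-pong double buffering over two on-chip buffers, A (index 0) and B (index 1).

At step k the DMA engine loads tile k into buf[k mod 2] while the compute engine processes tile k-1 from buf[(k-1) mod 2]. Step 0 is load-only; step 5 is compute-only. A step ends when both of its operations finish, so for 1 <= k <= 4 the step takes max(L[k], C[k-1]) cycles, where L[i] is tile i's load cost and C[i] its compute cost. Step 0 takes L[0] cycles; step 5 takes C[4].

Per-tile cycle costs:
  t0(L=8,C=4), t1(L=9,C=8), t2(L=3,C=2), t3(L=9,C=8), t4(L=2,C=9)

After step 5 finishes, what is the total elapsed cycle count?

[0] DMA t0→A (8c) ∥ CU idle ⇒ 8c, clock 8
[1] DMA t1→B (9c) ∥ CU A:t0 (4c) ⇒ 9c, clock 17
[2] DMA t2→A (3c) ∥ CU B:t1 (8c) ⇒ 8c, clock 25
[3] DMA t3→B (9c) ∥ CU A:t2 (2c) ⇒ 9c, clock 34
[4] DMA t4→A (2c) ∥ CU B:t3 (8c) ⇒ 8c, clock 42
[5] DMA idle ∥ CU A:t4 (9c) ⇒ 9c, clock 51

end_cycle[5] = 51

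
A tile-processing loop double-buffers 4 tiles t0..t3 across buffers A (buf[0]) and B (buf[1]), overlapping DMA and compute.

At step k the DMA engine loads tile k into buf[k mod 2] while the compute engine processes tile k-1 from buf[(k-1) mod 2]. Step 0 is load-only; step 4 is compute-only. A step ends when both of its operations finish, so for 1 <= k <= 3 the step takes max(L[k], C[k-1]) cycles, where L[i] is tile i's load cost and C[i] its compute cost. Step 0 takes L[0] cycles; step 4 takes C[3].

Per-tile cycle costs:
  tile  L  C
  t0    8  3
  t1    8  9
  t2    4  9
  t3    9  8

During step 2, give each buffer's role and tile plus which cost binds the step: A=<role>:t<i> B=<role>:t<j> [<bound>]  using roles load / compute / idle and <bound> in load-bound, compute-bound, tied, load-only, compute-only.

[0] DMA t0→A (8c) ∥ CU idle ⇒ 8c, clock 8
[1] DMA t1→B (8c) ∥ CU A:t0 (3c) ⇒ 8c, clock 16
[2] DMA t2→A (4c) ∥ CU B:t1 (9c) ⇒ 9c, clock 25
[3] DMA t3→B (9c) ∥ CU A:t2 (9c) ⇒ 9c, clock 34
[4] DMA idle ∥ CU B:t3 (8c) ⇒ 8c, clock 42

step 2: A=load:t2 B=compute:t1 [compute-bound]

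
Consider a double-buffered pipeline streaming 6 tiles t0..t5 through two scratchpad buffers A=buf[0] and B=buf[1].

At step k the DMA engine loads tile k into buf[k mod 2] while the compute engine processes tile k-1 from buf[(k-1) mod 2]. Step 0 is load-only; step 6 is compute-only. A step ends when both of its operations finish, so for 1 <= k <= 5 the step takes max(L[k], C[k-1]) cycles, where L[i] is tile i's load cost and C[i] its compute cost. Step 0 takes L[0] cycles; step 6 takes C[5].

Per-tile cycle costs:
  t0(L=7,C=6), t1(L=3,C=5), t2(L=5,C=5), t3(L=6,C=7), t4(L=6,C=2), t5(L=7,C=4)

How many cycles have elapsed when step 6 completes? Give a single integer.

end_cycle[6] = 42

step 0: L[0]=7 → dur=7, Σ=7 | A=load:t0 B=idle [load-only]
step 1: L[1]=3 C[0]=6 → dur=6, Σ=13 | A=compute:t0 B=load:t1 [compute-bound]
step 2: L[2]=5 C[1]=5 → dur=5, Σ=18 | A=load:t2 B=compute:t1 [tied]
step 3: L[3]=6 C[2]=5 → dur=6, Σ=24 | A=compute:t2 B=load:t3 [load-bound]
step 4: L[4]=6 C[3]=7 → dur=7, Σ=31 | A=load:t4 B=compute:t3 [compute-bound]
step 5: L[5]=7 C[4]=2 → dur=7, Σ=38 | A=compute:t4 B=load:t5 [load-bound]
step 6: C[5]=4 → dur=4, Σ=42 | A=idle B=compute:t5 [compute-only]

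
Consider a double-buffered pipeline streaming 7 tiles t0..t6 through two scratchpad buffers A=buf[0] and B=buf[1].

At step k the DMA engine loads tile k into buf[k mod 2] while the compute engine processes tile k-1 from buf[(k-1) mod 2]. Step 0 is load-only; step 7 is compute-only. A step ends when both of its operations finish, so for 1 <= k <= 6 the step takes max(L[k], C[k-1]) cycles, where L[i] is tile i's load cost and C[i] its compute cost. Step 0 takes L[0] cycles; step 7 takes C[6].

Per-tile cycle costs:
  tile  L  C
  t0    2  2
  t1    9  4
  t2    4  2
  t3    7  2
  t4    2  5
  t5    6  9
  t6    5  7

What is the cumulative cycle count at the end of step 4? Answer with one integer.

k=0 load=t0/2c comp=- wait=2 total=2
k=1 load=t1/9c comp=t0/2c wait=9 total=11
k=2 load=t2/4c comp=t1/4c wait=4 total=15
k=3 load=t3/7c comp=t2/2c wait=7 total=22
k=4 load=t4/2c comp=t3/2c wait=2 total=24
k=5 load=t5/6c comp=t4/5c wait=6 total=30
k=6 load=t6/5c comp=t5/9c wait=9 total=39
k=7 load=- comp=t6/7c wait=7 total=46

end_cycle[4] = 24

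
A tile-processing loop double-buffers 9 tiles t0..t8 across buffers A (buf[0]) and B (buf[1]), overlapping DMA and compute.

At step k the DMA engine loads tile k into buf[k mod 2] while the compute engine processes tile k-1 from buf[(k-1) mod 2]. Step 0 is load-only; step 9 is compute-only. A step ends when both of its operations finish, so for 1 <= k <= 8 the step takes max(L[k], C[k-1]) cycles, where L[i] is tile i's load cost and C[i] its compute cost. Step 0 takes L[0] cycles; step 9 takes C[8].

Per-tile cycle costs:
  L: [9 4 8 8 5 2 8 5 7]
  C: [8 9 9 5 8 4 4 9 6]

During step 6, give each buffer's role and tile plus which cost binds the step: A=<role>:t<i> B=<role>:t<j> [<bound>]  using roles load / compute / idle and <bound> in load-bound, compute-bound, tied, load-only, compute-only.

step 6: A=load:t6 B=compute:t5 [load-bound]

step 0: L[0]=9 → dur=9, Σ=9 | A=load:t0 B=idle [load-only]
step 1: L[1]=4 C[0]=8 → dur=8, Σ=17 | A=compute:t0 B=load:t1 [compute-bound]
step 2: L[2]=8 C[1]=9 → dur=9, Σ=26 | A=load:t2 B=compute:t1 [compute-bound]
step 3: L[3]=8 C[2]=9 → dur=9, Σ=35 | A=compute:t2 B=load:t3 [compute-bound]
step 4: L[4]=5 C[3]=5 → dur=5, Σ=40 | A=load:t4 B=compute:t3 [tied]
step 5: L[5]=2 C[4]=8 → dur=8, Σ=48 | A=compute:t4 B=load:t5 [compute-bound]
step 6: L[6]=8 C[5]=4 → dur=8, Σ=56 | A=load:t6 B=compute:t5 [load-bound]
step 7: L[7]=5 C[6]=4 → dur=5, Σ=61 | A=compute:t6 B=load:t7 [load-bound]
step 8: L[8]=7 C[7]=9 → dur=9, Σ=70 | A=load:t8 B=compute:t7 [compute-bound]
step 9: C[8]=6 → dur=6, Σ=76 | A=compute:t8 B=idle [compute-only]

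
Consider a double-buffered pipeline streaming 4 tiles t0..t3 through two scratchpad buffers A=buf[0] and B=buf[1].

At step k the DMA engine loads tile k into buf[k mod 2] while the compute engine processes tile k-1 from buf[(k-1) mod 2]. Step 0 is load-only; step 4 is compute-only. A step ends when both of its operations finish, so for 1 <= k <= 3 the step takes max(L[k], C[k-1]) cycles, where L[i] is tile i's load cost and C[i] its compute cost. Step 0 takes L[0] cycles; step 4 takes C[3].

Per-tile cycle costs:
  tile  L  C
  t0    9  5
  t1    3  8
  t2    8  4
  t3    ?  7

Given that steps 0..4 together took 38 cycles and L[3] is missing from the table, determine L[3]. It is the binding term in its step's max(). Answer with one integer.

L[3] = 9

step 0 | dur = L[0]=9 = 9
step 1 | dur = max(L[1]=3, C[0]=5) = 5
step 2 | dur = max(L[2]=8, C[1]=8) = 8
step 3 | dur = max(L[3]=?, C[2]=4) = L[3]  (unknown; binding)
step 4 | dur = C[3]=7 = 7
sum of known step durations = 29
dur[3] = total - known = 38 - 29 = 9
L[3] is the binding max in step 3, so L[3] = dur[3] = 9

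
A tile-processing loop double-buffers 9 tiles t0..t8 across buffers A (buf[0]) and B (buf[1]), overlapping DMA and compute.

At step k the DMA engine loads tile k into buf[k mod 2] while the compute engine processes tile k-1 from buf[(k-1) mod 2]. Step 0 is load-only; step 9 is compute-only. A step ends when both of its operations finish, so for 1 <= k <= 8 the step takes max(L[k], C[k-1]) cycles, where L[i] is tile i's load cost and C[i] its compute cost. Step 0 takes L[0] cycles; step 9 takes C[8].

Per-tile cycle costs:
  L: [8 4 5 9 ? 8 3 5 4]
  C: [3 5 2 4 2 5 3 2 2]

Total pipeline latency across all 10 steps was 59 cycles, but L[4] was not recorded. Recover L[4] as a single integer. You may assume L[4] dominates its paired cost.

L[4] = 9

step 0 | dur = L[0]=8 = 8
step 1 | dur = max(L[1]=4, C[0]=3) = 4
step 2 | dur = max(L[2]=5, C[1]=5) = 5
step 3 | dur = max(L[3]=9, C[2]=2) = 9
step 4 | dur = max(L[4]=?, C[3]=4) = L[4]  (unknown; binding)
step 5 | dur = max(L[5]=8, C[4]=2) = 8
step 6 | dur = max(L[6]=3, C[5]=5) = 5
step 7 | dur = max(L[7]=5, C[6]=3) = 5
step 8 | dur = max(L[8]=4, C[7]=2) = 4
step 9 | dur = C[8]=2 = 2
sum of known step durations = 50
dur[4] = total - known = 59 - 50 = 9
L[4] is the binding max in step 4, so L[4] = dur[4] = 9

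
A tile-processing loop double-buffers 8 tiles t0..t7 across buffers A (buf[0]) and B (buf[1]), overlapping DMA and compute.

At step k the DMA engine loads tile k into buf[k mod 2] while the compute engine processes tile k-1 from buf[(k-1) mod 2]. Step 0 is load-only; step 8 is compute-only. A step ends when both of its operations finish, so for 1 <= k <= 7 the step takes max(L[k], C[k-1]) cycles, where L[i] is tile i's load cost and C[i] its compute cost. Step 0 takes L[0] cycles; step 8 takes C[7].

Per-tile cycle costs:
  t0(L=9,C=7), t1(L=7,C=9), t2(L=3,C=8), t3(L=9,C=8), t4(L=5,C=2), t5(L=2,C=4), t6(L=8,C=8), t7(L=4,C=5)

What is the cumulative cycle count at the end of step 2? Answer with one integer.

end_cycle[2] = 25

step 0: L[0]=9 → dur=9, Σ=9 | A=load:t0 B=idle [load-only]
step 1: L[1]=7 C[0]=7 → dur=7, Σ=16 | A=compute:t0 B=load:t1 [tied]
step 2: L[2]=3 C[1]=9 → dur=9, Σ=25 | A=load:t2 B=compute:t1 [compute-bound]
step 3: L[3]=9 C[2]=8 → dur=9, Σ=34 | A=compute:t2 B=load:t3 [load-bound]
step 4: L[4]=5 C[3]=8 → dur=8, Σ=42 | A=load:t4 B=compute:t3 [compute-bound]
step 5: L[5]=2 C[4]=2 → dur=2, Σ=44 | A=compute:t4 B=load:t5 [tied]
step 6: L[6]=8 C[5]=4 → dur=8, Σ=52 | A=load:t6 B=compute:t5 [load-bound]
step 7: L[7]=4 C[6]=8 → dur=8, Σ=60 | A=compute:t6 B=load:t7 [compute-bound]
step 8: C[7]=5 → dur=5, Σ=65 | A=idle B=compute:t7 [compute-only]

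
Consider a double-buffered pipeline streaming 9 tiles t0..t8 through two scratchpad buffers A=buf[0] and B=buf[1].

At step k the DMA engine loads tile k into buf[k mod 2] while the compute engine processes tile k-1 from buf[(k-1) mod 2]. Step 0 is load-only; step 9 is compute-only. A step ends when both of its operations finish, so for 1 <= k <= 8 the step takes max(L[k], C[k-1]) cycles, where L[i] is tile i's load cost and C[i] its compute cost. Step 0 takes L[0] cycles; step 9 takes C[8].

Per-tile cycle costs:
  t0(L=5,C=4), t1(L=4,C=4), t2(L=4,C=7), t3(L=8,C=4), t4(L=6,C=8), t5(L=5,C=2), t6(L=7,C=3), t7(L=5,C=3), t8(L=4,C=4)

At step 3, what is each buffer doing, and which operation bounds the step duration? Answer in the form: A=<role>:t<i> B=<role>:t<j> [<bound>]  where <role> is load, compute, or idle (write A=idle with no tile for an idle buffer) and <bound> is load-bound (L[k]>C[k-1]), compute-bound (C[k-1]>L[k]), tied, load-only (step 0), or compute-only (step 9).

step 3: A=compute:t2 B=load:t3 [load-bound]

step 0: L[0]=5 → dur=5, Σ=5 | A=load:t0 B=idle [load-only]
step 1: L[1]=4 C[0]=4 → dur=4, Σ=9 | A=compute:t0 B=load:t1 [tied]
step 2: L[2]=4 C[1]=4 → dur=4, Σ=13 | A=load:t2 B=compute:t1 [tied]
step 3: L[3]=8 C[2]=7 → dur=8, Σ=21 | A=compute:t2 B=load:t3 [load-bound]
step 4: L[4]=6 C[3]=4 → dur=6, Σ=27 | A=load:t4 B=compute:t3 [load-bound]
step 5: L[5]=5 C[4]=8 → dur=8, Σ=35 | A=compute:t4 B=load:t5 [compute-bound]
step 6: L[6]=7 C[5]=2 → dur=7, Σ=42 | A=load:t6 B=compute:t5 [load-bound]
step 7: L[7]=5 C[6]=3 → dur=5, Σ=47 | A=compute:t6 B=load:t7 [load-bound]
step 8: L[8]=4 C[7]=3 → dur=4, Σ=51 | A=load:t8 B=compute:t7 [load-bound]
step 9: C[8]=4 → dur=4, Σ=55 | A=compute:t8 B=idle [compute-only]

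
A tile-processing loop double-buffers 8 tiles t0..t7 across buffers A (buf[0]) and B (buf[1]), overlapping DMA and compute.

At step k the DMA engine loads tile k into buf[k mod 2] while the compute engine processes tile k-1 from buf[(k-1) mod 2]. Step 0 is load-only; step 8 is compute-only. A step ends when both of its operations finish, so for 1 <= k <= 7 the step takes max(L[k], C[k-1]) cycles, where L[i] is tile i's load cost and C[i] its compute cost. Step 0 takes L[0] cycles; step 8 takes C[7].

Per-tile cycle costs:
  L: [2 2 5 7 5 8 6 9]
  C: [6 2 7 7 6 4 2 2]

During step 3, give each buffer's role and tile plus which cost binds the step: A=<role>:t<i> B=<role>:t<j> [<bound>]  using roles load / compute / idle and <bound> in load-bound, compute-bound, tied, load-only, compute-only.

  0. 2=2c; end=2; A:t0 B:-
  1. max(2,6)=6c; end=8; A:t0 B:t1
  2. max(5,2)=5c; end=13; A:t2 B:t1
  3. max(7,7)=7c; end=20; A:t2 B:t3
  4. max(5,7)=7c; end=27; A:t4 B:t3
  5. max(8,6)=8c; end=35; A:t4 B:t5
  6. max(6,4)=6c; end=41; A:t6 B:t5
  7. max(9,2)=9c; end=50; A:t6 B:t7
  8. 2=2c; end=52; A:t6 B:t7

step 3: A=compute:t2 B=load:t3 [tied]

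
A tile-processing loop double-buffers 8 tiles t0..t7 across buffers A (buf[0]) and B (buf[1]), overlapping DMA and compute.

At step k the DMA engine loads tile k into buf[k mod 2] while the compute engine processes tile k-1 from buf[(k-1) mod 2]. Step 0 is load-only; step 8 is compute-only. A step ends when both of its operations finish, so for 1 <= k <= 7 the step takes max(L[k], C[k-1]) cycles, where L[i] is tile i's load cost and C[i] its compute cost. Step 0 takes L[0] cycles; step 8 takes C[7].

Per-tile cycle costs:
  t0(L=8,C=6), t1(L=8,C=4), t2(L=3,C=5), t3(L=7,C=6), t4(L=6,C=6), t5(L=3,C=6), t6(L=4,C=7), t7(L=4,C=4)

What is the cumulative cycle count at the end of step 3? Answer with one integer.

[0] DMA t0→A (8c) ∥ CU idle ⇒ 8c, clock 8
[1] DMA t1→B (8c) ∥ CU A:t0 (6c) ⇒ 8c, clock 16
[2] DMA t2→A (3c) ∥ CU B:t1 (4c) ⇒ 4c, clock 20
[3] DMA t3→B (7c) ∥ CU A:t2 (5c) ⇒ 7c, clock 27
[4] DMA t4→A (6c) ∥ CU B:t3 (6c) ⇒ 6c, clock 33
[5] DMA t5→B (3c) ∥ CU A:t4 (6c) ⇒ 6c, clock 39
[6] DMA t6→A (4c) ∥ CU B:t5 (6c) ⇒ 6c, clock 45
[7] DMA t7→B (4c) ∥ CU A:t6 (7c) ⇒ 7c, clock 52
[8] DMA idle ∥ CU B:t7 (4c) ⇒ 4c, clock 56

end_cycle[3] = 27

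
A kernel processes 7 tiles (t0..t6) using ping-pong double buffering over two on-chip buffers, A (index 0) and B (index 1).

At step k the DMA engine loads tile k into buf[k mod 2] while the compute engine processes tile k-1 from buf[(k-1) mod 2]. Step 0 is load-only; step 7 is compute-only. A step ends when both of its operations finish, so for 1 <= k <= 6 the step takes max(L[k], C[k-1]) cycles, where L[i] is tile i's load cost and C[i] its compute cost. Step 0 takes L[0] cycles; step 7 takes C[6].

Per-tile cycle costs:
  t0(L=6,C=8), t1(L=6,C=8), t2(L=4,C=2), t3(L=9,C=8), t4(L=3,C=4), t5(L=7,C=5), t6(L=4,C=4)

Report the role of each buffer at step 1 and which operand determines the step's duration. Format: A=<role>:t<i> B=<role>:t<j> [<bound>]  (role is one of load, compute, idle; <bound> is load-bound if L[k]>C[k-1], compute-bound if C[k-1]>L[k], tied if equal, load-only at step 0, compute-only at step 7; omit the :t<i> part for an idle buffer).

k=0 load=t0/6c comp=- wait=6 total=6
k=1 load=t1/6c comp=t0/8c wait=8 total=14
k=2 load=t2/4c comp=t1/8c wait=8 total=22
k=3 load=t3/9c comp=t2/2c wait=9 total=31
k=4 load=t4/3c comp=t3/8c wait=8 total=39
k=5 load=t5/7c comp=t4/4c wait=7 total=46
k=6 load=t6/4c comp=t5/5c wait=5 total=51
k=7 load=- comp=t6/4c wait=4 total=55

step 1: A=compute:t0 B=load:t1 [compute-bound]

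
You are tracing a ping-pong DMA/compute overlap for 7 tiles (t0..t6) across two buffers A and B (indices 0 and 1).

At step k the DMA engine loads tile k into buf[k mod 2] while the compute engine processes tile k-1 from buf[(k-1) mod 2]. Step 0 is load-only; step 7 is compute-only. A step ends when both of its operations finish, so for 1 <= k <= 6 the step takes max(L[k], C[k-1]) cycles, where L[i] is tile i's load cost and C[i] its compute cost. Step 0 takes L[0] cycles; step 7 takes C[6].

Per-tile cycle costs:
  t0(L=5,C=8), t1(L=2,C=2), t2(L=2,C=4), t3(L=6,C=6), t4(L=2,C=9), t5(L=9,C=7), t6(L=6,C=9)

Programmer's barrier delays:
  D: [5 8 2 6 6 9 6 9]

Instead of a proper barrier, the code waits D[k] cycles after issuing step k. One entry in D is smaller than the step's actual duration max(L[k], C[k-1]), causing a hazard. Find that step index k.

hazard at step 6

k=0 barrier L[0]=5→5c, D[0]=5 ok
k=1 barrier max(L[1]=2,C[0]=8)→8c, D[1]=8 ok
k=2 barrier max(L[2]=2,C[1]=2)→2c, D[2]=2 ok
k=3 barrier max(L[3]=6,C[2]=4)→6c, D[3]=6 ok
k=4 barrier max(L[4]=2,C[3]=6)→6c, D[4]=6 ok
k=5 barrier max(L[5]=9,C[4]=9)→9c, D[5]=9 ok
k=6 barrier max(L[6]=6,C[5]=7)→7c, D[6]=6 SHORT
k=7 barrier C[6]=9→9c, D[7]=9 ok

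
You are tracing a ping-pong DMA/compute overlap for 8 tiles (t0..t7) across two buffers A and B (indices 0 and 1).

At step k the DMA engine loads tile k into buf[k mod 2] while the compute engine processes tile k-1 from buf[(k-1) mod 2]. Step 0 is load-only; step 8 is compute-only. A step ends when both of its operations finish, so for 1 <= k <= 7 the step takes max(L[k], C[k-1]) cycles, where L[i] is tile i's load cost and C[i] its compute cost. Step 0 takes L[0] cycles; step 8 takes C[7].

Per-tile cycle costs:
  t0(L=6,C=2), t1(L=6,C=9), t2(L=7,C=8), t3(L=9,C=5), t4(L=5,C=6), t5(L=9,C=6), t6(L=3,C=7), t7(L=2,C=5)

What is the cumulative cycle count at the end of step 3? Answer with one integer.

step 0: L[0]=6 → dur=6, Σ=6 | A=load:t0 B=idle [load-only]
step 1: L[1]=6 C[0]=2 → dur=6, Σ=12 | A=compute:t0 B=load:t1 [load-bound]
step 2: L[2]=7 C[1]=9 → dur=9, Σ=21 | A=load:t2 B=compute:t1 [compute-bound]
step 3: L[3]=9 C[2]=8 → dur=9, Σ=30 | A=compute:t2 B=load:t3 [load-bound]
step 4: L[4]=5 C[3]=5 → dur=5, Σ=35 | A=load:t4 B=compute:t3 [tied]
step 5: L[5]=9 C[4]=6 → dur=9, Σ=44 | A=compute:t4 B=load:t5 [load-bound]
step 6: L[6]=3 C[5]=6 → dur=6, Σ=50 | A=load:t6 B=compute:t5 [compute-bound]
step 7: L[7]=2 C[6]=7 → dur=7, Σ=57 | A=compute:t6 B=load:t7 [compute-bound]
step 8: C[7]=5 → dur=5, Σ=62 | A=idle B=compute:t7 [compute-only]

end_cycle[3] = 30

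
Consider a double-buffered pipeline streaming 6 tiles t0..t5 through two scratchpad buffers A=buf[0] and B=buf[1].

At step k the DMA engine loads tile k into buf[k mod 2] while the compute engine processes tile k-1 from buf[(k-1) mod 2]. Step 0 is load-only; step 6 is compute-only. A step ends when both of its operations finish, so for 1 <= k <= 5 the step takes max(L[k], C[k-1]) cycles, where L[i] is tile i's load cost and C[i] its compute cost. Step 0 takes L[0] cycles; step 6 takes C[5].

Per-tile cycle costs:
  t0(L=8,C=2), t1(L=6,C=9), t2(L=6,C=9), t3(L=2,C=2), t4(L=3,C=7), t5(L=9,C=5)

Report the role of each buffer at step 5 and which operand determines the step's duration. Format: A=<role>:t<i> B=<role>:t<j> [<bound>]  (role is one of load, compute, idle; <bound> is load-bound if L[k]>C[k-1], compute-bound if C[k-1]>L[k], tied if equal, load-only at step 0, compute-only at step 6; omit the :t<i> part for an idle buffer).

step 5: A=compute:t4 B=load:t5 [load-bound]

step 0: L[0]=8 → dur=8, Σ=8 | A=load:t0 B=idle [load-only]
step 1: L[1]=6 C[0]=2 → dur=6, Σ=14 | A=compute:t0 B=load:t1 [load-bound]
step 2: L[2]=6 C[1]=9 → dur=9, Σ=23 | A=load:t2 B=compute:t1 [compute-bound]
step 3: L[3]=2 C[2]=9 → dur=9, Σ=32 | A=compute:t2 B=load:t3 [compute-bound]
step 4: L[4]=3 C[3]=2 → dur=3, Σ=35 | A=load:t4 B=compute:t3 [load-bound]
step 5: L[5]=9 C[4]=7 → dur=9, Σ=44 | A=compute:t4 B=load:t5 [load-bound]
step 6: C[5]=5 → dur=5, Σ=49 | A=idle B=compute:t5 [compute-only]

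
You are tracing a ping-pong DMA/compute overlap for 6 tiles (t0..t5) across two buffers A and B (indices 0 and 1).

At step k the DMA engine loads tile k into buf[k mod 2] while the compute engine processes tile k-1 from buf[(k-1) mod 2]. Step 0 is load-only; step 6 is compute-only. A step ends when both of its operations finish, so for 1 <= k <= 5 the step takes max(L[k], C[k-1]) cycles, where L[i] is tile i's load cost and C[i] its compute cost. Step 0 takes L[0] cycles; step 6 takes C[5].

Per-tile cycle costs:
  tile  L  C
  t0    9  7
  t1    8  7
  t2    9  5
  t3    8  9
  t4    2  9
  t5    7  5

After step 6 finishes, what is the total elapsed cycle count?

end_cycle[6] = 57

[0] DMA t0→A (9c) ∥ CU idle ⇒ 9c, clock 9
[1] DMA t1→B (8c) ∥ CU A:t0 (7c) ⇒ 8c, clock 17
[2] DMA t2→A (9c) ∥ CU B:t1 (7c) ⇒ 9c, clock 26
[3] DMA t3→B (8c) ∥ CU A:t2 (5c) ⇒ 8c, clock 34
[4] DMA t4→A (2c) ∥ CU B:t3 (9c) ⇒ 9c, clock 43
[5] DMA t5→B (7c) ∥ CU A:t4 (9c) ⇒ 9c, clock 52
[6] DMA idle ∥ CU B:t5 (5c) ⇒ 5c, clock 57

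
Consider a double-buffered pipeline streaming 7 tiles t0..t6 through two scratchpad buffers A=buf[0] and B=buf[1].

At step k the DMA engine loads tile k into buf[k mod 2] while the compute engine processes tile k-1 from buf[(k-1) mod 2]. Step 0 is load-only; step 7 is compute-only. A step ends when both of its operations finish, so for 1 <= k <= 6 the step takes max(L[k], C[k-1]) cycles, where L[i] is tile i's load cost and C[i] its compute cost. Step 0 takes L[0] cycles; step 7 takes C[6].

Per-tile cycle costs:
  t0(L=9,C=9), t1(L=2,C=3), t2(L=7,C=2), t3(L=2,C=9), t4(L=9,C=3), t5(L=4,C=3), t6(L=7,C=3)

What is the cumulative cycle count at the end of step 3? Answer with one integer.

end_cycle[3] = 27

k=0 load=t0/9c comp=- wait=9 total=9
k=1 load=t1/2c comp=t0/9c wait=9 total=18
k=2 load=t2/7c comp=t1/3c wait=7 total=25
k=3 load=t3/2c comp=t2/2c wait=2 total=27
k=4 load=t4/9c comp=t3/9c wait=9 total=36
k=5 load=t5/4c comp=t4/3c wait=4 total=40
k=6 load=t6/7c comp=t5/3c wait=7 total=47
k=7 load=- comp=t6/3c wait=3 total=50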